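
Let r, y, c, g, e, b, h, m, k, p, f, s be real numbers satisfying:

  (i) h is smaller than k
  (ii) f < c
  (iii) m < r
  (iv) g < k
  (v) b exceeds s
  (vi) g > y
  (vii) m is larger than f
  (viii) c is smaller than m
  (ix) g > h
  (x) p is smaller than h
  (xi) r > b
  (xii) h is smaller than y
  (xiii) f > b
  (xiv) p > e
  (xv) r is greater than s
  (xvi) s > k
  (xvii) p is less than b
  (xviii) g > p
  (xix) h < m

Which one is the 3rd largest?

c

Chaining the given pairs: e < p < h < y < g < k < s < b < f < c < m < r.
The 3rd largest is c.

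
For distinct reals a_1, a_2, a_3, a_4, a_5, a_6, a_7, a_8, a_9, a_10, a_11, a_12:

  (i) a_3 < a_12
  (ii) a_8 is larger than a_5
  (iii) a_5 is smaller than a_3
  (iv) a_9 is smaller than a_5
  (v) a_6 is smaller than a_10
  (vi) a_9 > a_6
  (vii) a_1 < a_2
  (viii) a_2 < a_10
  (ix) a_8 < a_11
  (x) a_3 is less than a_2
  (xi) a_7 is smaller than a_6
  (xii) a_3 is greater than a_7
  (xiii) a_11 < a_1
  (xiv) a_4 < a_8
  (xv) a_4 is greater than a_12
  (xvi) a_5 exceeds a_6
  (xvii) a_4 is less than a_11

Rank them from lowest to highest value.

a_7 < a_6 < a_9 < a_5 < a_3 < a_12 < a_4 < a_8 < a_11 < a_1 < a_2 < a_10

Each adjacent pair is fixed by a given relation: a_7 < a_6; a_6 < a_9; a_9 < a_5; a_5 < a_3; a_3 < a_12; a_12 < a_4; a_4 < a_8; a_8 < a_11; a_11 < a_1; a_1 < a_2; a_2 < a_10. Chaining them end to end gives the full order.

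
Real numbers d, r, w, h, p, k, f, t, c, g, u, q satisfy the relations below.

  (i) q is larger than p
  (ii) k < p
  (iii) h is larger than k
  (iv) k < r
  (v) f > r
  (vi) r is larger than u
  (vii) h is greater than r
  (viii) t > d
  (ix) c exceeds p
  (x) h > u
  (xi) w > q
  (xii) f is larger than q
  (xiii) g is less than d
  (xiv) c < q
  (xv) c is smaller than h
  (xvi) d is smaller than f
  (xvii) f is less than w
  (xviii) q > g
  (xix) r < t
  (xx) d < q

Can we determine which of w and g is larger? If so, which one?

g < d and d < q give g < q.
Then q < f extends the chain to f.
With f < w: g < d < q < f < w.
So w is larger.

w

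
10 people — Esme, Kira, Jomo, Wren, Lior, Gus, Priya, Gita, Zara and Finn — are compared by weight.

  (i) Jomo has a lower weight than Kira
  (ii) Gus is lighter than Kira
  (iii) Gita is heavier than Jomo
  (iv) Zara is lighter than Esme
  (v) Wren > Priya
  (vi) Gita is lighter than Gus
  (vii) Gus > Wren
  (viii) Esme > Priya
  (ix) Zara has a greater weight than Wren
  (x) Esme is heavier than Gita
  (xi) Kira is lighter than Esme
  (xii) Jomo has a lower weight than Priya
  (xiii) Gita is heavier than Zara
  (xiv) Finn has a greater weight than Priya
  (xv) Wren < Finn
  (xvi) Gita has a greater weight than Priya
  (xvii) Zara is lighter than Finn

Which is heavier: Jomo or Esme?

Jomo < Priya and Priya < Wren give Jomo < Wren.
With Wren < Zara: Jomo < Priya < Wren < Zara.
Then Zara < Gita extends the chain to Gita.
With Gita < Gus: Jomo < Priya < Wren < Zara < Gita < Gus.
Then Gus < Kira extends the chain to Kira.
With Kira < Esme: Jomo < Priya < Wren < Zara < Gita < Gus < Kira < Esme.
So Jomo < Esme; Esme is the heavier of the two.

Esme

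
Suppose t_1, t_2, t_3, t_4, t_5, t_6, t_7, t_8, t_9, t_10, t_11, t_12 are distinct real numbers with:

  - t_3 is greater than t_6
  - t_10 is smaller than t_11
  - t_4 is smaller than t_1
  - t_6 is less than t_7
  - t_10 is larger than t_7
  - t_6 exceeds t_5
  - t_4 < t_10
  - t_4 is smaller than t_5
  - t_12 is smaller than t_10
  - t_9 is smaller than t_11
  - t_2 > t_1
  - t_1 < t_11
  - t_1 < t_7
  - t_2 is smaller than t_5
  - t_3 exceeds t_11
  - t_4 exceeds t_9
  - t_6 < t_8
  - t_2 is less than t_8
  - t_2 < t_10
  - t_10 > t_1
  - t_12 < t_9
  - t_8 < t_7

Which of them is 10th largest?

t_4

Chaining the given pairs: t_12 < t_9 < t_4 < t_1 < t_2 < t_5 < t_6 < t_8 < t_7 < t_10 < t_11 < t_3.
The 10th largest is t_4.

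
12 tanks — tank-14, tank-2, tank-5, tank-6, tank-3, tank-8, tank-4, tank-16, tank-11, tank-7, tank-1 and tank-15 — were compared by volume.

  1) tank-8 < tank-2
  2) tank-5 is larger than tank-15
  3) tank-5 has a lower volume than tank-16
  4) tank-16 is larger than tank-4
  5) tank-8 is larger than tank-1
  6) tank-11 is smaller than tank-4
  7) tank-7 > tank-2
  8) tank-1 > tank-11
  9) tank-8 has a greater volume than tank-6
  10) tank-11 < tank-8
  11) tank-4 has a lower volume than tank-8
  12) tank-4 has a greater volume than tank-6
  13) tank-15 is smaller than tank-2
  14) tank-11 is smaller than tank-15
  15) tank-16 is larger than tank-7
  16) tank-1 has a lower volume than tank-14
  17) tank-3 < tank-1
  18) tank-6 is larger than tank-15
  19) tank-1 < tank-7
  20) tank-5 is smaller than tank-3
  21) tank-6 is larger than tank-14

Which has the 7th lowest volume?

Piecing the relations together gives one ordering: tank-11 < tank-15 < tank-5 < tank-3 < tank-1 < tank-14 < tank-6 < tank-4 < tank-8 < tank-2 < tank-7 < tank-16.
Counting 7 from the smallest end gives tank-6.

tank-6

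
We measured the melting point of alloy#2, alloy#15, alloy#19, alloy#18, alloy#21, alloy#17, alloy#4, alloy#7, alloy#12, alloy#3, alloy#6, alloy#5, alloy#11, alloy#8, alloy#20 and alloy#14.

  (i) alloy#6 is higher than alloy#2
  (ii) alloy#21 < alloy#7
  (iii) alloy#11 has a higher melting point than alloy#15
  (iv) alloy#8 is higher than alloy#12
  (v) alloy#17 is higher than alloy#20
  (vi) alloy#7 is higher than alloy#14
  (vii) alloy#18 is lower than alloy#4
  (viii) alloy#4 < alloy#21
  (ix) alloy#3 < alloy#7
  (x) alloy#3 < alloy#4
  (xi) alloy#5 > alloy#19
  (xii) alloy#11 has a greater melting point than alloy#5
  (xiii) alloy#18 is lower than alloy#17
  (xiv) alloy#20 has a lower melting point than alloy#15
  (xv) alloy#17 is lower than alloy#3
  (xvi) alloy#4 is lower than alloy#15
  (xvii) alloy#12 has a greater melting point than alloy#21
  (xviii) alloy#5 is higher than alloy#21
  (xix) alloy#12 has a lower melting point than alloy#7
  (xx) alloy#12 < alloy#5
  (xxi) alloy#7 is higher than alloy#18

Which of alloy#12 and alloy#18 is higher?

alloy#12

Chaining the given relations: alloy#18 < alloy#17 < alloy#3 < alloy#4 < alloy#21 < alloy#12.
So alloy#18 < alloy#12; alloy#12 is the higher of the two.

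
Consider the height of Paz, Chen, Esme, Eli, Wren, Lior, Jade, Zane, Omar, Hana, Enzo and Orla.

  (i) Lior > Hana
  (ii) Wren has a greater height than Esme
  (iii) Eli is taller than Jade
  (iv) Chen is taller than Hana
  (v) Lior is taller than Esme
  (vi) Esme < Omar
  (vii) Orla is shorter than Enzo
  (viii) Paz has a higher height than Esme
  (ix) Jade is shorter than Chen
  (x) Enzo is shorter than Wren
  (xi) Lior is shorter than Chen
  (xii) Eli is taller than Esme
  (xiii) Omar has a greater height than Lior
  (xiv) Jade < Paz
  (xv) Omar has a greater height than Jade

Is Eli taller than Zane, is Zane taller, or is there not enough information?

undetermined

Following every chain through Zane: nothing is chained to Zane.
Eli is not reached, and no chain runs the other way from Eli to Zane.
So the given relations leave the order of Zane and Eli undetermined.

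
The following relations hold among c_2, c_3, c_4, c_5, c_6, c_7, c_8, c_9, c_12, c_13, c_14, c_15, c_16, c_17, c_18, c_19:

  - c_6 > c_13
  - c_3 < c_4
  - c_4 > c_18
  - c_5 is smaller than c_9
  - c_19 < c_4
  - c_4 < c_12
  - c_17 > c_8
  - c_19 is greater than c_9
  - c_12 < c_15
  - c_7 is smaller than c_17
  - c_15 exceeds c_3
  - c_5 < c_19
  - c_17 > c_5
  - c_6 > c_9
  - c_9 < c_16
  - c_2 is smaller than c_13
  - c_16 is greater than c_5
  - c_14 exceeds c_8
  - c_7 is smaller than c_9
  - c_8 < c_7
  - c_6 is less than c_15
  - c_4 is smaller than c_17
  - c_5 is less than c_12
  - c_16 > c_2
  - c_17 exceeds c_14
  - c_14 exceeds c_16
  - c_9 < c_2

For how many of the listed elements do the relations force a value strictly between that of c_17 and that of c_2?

Chaining upward from c_2 reaches: c_16, c_14, c_13, c_6, c_15.
Chaining downward from c_17 reaches: c_8, c_5, c_3, c_7, c_9, c_19, c_18, c_16, c_4, c_14.
Strictly between c_2 and c_17 are those in both lists: c_16, c_14 — 2 elements.

2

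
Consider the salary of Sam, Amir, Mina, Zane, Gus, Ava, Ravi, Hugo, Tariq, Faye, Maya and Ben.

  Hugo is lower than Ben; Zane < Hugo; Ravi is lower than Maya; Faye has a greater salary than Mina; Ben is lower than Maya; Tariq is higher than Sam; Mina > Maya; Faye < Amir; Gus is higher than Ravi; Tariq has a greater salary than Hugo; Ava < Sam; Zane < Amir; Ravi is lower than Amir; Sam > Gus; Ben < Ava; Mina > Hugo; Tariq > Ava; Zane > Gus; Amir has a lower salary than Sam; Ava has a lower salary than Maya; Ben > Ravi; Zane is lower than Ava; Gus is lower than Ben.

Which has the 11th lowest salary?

Chaining the given pairs: Ravi < Gus < Zane < Hugo < Ben < Ava < Maya < Mina < Faye < Amir < Sam < Tariq.
Counting 11 from the smallest end gives Sam.

Sam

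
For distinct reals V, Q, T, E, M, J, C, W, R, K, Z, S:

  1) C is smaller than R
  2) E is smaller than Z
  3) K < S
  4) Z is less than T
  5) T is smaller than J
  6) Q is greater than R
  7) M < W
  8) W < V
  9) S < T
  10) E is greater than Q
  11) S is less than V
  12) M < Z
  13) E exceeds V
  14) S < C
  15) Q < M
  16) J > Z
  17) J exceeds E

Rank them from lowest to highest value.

The consecutive links are each given: K < S; S < C; C < R; R < Q; Q < M; M < W; W < V; V < E; E < Z; Z < T; T < J.

K < S < C < R < Q < M < W < V < E < Z < T < J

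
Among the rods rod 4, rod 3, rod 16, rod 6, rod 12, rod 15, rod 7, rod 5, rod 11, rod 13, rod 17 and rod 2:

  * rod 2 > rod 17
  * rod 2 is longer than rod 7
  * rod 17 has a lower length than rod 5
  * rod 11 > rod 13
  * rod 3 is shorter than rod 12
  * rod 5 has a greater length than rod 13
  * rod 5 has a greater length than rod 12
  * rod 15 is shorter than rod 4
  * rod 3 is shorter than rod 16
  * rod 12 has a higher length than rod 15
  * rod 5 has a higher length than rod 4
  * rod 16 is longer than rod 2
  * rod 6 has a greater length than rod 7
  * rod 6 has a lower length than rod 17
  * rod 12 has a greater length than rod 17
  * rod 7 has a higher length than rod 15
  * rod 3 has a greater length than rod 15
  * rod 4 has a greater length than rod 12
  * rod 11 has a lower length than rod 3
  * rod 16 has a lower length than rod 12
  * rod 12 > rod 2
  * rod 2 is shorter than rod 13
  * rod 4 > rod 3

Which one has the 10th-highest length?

rod 6

Piecing the relations together gives one ordering: rod 15 < rod 7 < rod 6 < rod 17 < rod 2 < rod 13 < rod 11 < rod 3 < rod 16 < rod 12 < rod 4 < rod 5.
Counting 10 from the largest end gives rod 6.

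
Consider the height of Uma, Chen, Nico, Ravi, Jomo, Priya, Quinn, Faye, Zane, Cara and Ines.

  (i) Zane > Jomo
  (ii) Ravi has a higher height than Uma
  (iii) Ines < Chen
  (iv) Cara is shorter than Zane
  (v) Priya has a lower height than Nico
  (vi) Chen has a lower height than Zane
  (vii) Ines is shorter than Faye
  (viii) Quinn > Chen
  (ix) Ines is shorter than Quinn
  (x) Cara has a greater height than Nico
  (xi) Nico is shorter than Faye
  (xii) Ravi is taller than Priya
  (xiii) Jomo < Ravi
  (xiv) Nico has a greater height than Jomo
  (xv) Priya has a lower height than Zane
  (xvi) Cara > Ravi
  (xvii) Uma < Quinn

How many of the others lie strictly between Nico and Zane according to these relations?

The relations place Nico below Zane. An element lies strictly between them when it is forced above Nico and also forced below Zane.
Above Nico: {Faye, Cara}. Below Zane: {Priya, Jomo, Ines, Uma, Chen, Ravi, Cara}.
Intersection: {Cara} — 1.

1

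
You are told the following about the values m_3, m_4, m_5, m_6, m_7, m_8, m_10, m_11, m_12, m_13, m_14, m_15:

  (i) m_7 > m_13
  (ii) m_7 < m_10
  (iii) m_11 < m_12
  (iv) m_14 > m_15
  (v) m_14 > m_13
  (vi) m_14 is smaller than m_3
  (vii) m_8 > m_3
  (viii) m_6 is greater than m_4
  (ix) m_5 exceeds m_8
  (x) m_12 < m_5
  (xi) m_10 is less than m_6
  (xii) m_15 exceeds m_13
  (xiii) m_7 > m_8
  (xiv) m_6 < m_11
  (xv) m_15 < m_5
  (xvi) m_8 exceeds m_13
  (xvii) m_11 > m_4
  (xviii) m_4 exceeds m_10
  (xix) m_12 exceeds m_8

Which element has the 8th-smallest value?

m_4

The consecutive relations fix a unique order: m_13 < m_15 < m_14 < m_3 < m_8 < m_7 < m_10 < m_4 < m_6 < m_11 < m_12 < m_5.
Counting 8 from the smallest end gives m_4.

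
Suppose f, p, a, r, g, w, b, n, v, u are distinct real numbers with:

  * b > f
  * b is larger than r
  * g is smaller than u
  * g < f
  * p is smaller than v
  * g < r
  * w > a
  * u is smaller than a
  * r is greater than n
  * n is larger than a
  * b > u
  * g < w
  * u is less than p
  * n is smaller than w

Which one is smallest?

Chaining upward from g: directly above it, u, f, r, w; then a, p, b; then n, v.
That covers every other element, and nothing is given below g, so g is the smallest.

g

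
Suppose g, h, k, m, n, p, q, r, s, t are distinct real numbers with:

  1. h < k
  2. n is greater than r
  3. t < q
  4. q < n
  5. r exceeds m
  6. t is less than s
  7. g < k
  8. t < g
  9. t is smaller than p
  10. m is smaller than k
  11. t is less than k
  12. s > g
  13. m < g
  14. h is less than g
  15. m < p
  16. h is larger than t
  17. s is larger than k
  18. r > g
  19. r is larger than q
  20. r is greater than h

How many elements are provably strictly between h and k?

Chaining upward from h reaches: g, r, n, s.
Chaining downward from k reaches: t, m, g.
Strictly between h and k are those in both lists: g — 1 element.

1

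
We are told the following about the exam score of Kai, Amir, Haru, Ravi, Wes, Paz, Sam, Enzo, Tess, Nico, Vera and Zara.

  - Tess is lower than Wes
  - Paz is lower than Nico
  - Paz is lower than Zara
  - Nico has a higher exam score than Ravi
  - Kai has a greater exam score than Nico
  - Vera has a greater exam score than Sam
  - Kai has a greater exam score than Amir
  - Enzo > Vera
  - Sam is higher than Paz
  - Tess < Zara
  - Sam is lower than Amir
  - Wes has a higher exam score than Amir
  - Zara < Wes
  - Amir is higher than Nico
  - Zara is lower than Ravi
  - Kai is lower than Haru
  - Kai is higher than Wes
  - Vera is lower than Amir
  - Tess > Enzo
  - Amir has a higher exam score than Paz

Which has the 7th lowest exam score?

Chaining the given pairs: Paz < Sam < Vera < Enzo < Tess < Zara < Ravi < Nico < Amir < Wes < Kai < Haru.
Counting 7 from the smallest end gives Ravi.

Ravi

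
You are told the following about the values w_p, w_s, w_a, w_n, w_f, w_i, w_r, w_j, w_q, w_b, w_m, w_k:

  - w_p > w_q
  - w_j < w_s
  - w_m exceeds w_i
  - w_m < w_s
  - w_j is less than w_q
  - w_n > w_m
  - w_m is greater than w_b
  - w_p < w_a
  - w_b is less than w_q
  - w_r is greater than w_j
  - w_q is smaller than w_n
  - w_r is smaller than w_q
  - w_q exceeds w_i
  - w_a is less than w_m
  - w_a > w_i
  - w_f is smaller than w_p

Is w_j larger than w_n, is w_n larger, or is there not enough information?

w_j < w_r and w_r < w_q give w_j < w_q.
Then w_q < w_p extends the chain to w_p.
Then w_p < w_a extends the chain to w_a.
Then w_a < w_m extends the chain to w_m.
With w_m < w_n: w_j < w_r < w_q < w_p < w_a < w_m < w_n.
So w_n is larger.

w_n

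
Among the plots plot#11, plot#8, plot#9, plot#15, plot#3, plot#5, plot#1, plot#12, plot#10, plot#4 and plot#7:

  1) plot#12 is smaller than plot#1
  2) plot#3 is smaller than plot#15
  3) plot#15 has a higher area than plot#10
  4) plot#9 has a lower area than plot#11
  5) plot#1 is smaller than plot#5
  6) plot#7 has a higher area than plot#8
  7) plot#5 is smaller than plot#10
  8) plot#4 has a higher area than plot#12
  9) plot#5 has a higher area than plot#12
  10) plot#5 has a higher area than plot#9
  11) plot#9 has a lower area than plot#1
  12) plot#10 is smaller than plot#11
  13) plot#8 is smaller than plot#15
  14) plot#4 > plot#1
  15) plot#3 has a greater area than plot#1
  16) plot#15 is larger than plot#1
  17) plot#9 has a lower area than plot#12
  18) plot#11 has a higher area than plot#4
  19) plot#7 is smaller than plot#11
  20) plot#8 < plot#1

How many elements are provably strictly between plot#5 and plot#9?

Chaining upward from plot#9 reaches: plot#12, plot#1, plot#3, plot#10, plot#4, plot#15, plot#11.
Chaining downward from plot#5 reaches: plot#12, plot#8, plot#1.
Strictly between plot#9 and plot#5 are those in both lists: plot#12, plot#1 — 2 elements.

2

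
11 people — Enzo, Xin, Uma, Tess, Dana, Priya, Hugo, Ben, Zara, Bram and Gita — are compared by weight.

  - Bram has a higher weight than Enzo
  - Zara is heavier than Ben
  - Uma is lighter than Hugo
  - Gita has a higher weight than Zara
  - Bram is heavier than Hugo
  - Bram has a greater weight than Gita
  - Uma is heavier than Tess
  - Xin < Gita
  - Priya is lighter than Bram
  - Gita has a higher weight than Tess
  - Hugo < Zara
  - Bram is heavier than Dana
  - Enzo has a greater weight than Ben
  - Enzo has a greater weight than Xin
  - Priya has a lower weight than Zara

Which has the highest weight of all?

Bram

Xin is not greatest since Xin < Gita; Priya is not greatest since Priya < Zara; Ben is not greatest since Ben < Enzo; Tess is not greatest since Tess < Uma; Uma is not greatest since Uma < Hugo; Enzo is not greatest since Enzo < Bram; Hugo is not greatest since Hugo < Zara; Dana is not greatest since Dana < Bram; Zara is not greatest since Zara < Gita; Gita is not greatest since Gita < Bram.
Only Bram has nothing above it, so Bram is the highest weight.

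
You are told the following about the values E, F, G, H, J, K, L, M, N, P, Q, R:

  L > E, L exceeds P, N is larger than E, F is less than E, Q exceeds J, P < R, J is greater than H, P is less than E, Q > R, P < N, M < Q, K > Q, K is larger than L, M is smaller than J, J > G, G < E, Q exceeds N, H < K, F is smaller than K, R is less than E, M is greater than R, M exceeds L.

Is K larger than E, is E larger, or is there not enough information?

K

E < L and L < M give E < M.
Then M < Q extends the chain to Q.
Then Q < K extends the chain to K.
So K is larger.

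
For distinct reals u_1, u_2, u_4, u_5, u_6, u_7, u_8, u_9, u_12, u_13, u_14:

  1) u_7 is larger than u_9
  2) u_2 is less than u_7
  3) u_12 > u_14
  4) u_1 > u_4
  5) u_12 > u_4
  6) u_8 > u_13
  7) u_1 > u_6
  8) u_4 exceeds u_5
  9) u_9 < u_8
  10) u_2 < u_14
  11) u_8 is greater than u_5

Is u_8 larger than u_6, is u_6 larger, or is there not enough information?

Following every chain through u_6: above u_6 we get u_1.
u_8 is not reached, and no chain runs the other way from u_8 to u_6.
So the given relations leave the order of u_6 and u_8 undetermined.

undetermined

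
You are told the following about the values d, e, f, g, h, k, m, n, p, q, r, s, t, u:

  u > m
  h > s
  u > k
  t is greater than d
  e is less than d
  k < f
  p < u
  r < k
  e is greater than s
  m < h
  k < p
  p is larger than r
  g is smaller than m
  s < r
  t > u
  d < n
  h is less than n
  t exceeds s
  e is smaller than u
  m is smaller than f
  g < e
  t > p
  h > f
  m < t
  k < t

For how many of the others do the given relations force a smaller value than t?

The elements the relations force below t are g, s, m, r, e, k, p, d, u — no chain reaches any other.
That is 9.

9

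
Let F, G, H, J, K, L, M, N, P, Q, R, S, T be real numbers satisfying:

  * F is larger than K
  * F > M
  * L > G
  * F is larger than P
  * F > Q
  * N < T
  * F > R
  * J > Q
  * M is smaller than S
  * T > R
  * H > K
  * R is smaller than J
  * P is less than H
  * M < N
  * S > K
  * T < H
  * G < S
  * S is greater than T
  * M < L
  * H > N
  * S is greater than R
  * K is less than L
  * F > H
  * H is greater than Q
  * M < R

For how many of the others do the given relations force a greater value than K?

4

Directly above K: H, F, L, S.
Nothing else is reachable above K; 4 in all.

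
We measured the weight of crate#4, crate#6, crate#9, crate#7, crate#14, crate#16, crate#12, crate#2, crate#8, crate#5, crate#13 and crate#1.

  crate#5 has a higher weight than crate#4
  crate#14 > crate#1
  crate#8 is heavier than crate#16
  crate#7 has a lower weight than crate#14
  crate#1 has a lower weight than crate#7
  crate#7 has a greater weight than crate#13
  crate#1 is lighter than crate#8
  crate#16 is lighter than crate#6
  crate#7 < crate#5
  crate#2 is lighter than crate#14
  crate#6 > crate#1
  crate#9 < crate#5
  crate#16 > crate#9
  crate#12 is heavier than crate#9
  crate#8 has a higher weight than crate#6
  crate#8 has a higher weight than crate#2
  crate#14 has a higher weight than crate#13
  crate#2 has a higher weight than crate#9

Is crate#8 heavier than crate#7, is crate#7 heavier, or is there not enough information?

Following every chain through crate#7: above crate#7 we get crate#14, crate#5; below crate#7 we get crate#13, crate#1.
crate#8 is not reached, and no chain runs the other way from crate#8 to crate#7.
So the given relations leave the order of crate#7 and crate#8 undetermined.

undetermined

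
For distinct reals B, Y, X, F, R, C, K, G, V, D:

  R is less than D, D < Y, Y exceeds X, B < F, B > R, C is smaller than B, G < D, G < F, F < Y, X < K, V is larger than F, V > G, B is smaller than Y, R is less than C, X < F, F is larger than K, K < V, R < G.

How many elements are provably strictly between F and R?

3

Chaining upward from R reaches: G, C, B, D, Y, V.
Chaining downward from F reaches: G, X, C, B, K.
Strictly between R and F are those in both lists: G, C, B — 3 elements.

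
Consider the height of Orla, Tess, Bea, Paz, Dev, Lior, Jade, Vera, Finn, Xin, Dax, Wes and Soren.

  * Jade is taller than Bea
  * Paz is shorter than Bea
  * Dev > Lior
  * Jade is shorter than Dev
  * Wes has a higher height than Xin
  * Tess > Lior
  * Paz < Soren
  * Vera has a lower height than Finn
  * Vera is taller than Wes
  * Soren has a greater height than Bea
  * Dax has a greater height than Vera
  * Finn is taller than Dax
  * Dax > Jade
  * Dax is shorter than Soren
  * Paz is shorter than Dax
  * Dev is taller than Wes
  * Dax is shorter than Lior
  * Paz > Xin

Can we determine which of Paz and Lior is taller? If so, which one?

Chaining the given relations: Paz < Bea < Jade < Dax < Lior.
So Lior is taller.

Lior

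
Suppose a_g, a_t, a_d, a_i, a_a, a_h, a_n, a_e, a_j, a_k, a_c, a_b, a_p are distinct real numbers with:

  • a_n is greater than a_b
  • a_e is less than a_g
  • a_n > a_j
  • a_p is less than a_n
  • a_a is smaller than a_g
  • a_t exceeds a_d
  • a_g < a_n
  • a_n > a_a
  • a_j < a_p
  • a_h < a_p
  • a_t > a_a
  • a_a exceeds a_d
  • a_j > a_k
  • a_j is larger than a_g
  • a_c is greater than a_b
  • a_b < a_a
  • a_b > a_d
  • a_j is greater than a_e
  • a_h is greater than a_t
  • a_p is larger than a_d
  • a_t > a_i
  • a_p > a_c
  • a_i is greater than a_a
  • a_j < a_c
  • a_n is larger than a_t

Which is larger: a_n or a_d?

a_n

Following the relations from a_d: a_d < a_b < a_a < a_i < a_t < a_h < a_p < a_n.
So a_d < a_n; a_n is the larger of the two.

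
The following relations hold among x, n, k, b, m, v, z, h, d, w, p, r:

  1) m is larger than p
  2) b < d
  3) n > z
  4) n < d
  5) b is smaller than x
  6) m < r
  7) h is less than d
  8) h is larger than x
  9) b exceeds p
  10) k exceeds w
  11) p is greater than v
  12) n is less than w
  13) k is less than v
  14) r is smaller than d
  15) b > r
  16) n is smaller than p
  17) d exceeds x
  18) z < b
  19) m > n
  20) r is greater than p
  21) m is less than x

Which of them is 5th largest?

r

Chaining the given pairs: z < n < w < k < v < p < m < r < b < x < h < d.
Counting 5 from the largest end gives r.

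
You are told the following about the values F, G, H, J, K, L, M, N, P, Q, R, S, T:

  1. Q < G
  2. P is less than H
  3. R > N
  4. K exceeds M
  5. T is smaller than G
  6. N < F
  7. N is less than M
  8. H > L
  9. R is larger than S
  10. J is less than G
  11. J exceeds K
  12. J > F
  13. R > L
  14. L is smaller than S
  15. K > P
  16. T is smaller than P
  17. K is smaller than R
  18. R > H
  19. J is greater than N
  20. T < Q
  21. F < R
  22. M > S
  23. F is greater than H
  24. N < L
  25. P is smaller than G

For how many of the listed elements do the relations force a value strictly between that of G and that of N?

7

Chaining upward from N reaches: L, S, H, F, M, K, J, R.
Chaining downward from G reaches: T, L, S, P, H, F, M, K, J, Q.
Strictly between N and G are those in both lists: L, S, H, F, M, K, J — 7 elements.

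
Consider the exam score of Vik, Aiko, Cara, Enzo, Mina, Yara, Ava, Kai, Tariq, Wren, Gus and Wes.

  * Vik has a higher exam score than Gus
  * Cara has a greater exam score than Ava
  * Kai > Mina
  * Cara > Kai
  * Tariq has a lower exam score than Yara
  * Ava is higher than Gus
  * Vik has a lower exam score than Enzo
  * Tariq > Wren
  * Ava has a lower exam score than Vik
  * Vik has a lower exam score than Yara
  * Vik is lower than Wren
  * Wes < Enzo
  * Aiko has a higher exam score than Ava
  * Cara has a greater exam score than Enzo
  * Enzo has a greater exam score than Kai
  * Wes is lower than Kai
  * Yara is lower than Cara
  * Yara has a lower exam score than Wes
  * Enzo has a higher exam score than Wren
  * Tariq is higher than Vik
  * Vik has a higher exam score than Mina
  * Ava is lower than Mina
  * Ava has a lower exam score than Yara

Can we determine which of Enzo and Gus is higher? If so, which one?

Gus < Ava < Mina < Vik < Wren < Tariq < Yara < Wes < Kai < Enzo, by transitivity through Ava, Mina, Vik, Wren, Tariq, Yara, Wes, Kai.
So Enzo is higher.

Enzo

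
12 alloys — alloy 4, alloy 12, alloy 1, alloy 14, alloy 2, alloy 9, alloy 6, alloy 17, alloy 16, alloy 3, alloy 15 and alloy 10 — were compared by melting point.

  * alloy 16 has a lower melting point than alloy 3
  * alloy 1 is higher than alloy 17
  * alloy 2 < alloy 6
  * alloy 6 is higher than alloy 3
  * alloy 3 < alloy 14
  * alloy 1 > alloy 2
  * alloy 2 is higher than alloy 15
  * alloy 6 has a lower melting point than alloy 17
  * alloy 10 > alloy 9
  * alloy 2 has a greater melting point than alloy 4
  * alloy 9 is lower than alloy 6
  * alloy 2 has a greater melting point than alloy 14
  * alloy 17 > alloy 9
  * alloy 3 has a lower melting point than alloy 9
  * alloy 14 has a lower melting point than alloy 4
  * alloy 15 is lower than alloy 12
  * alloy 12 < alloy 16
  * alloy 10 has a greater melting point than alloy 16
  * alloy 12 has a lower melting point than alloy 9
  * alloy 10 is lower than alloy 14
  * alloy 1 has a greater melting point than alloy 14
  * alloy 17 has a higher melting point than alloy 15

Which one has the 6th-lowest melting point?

Piecing the relations together gives one ordering: alloy 15 < alloy 12 < alloy 16 < alloy 3 < alloy 9 < alloy 10 < alloy 14 < alloy 4 < alloy 2 < alloy 6 < alloy 17 < alloy 1.
The 6th smallest is alloy 10.

alloy 10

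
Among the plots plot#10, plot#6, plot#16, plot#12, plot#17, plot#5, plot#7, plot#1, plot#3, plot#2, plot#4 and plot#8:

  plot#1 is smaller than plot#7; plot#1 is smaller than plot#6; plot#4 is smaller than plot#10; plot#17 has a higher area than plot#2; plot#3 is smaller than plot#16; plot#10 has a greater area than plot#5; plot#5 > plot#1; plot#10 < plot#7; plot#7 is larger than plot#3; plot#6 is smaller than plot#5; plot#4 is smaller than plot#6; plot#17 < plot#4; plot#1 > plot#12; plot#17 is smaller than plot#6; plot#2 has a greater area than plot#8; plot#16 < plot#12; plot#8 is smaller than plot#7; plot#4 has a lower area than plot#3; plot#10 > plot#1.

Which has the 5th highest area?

The consecutive relations fix a unique order: plot#8 < plot#2 < plot#17 < plot#4 < plot#3 < plot#16 < plot#12 < plot#1 < plot#6 < plot#5 < plot#10 < plot#7.
Counting 5 from the largest end gives plot#1.

plot#1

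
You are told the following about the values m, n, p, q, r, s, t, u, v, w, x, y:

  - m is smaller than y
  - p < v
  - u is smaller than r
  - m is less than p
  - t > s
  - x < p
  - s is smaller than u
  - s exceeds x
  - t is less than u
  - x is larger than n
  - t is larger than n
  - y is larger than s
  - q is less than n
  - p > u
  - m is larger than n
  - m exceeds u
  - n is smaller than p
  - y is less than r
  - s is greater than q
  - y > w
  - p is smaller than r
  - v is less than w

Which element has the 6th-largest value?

Chaining the given pairs: q < n < x < s < t < u < m < p < v < w < y < r.
Counting 6 from the largest end gives m.

m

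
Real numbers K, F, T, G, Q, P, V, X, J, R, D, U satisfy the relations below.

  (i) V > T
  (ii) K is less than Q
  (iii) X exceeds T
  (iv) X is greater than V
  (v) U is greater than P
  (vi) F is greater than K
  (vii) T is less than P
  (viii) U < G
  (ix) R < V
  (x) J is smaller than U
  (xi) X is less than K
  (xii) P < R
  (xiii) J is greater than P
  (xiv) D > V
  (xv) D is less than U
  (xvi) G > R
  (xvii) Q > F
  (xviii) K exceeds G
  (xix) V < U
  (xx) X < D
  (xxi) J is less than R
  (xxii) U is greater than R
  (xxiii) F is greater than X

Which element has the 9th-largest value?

The consecutive relations fix a unique order: T < P < J < R < V < X < D < U < G < K < F < Q.
The 9th largest is R.

R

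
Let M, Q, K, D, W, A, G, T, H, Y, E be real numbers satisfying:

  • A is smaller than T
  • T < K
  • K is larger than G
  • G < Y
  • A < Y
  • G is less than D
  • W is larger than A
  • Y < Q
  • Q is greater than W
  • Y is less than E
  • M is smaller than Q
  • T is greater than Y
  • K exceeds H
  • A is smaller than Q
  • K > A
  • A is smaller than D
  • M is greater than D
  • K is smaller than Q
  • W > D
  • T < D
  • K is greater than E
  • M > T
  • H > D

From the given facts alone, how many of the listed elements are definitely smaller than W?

From W the given relations immediately reach A, D.
From those, G, T — 4 in total.
From those, Y — 5 in total.
Nothing else is reachable below W; 5 in all.

5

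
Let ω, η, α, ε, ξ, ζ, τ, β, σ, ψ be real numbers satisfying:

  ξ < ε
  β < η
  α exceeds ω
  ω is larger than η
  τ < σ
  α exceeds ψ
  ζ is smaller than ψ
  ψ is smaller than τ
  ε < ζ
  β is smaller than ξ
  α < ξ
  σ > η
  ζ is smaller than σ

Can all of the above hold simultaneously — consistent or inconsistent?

inconsistent

Chaining the given relations yields α < ξ < ε < ζ < ψ, so α < ψ. But one relation states ψ < α. These cannot both hold.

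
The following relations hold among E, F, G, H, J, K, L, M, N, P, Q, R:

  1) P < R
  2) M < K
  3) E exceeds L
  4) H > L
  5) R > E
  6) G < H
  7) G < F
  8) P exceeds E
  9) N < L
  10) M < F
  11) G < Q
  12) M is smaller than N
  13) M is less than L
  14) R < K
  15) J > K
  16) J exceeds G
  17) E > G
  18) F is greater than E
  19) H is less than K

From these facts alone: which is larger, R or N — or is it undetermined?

Following the relations from N: N < L < E < P < R.
So R is larger.

R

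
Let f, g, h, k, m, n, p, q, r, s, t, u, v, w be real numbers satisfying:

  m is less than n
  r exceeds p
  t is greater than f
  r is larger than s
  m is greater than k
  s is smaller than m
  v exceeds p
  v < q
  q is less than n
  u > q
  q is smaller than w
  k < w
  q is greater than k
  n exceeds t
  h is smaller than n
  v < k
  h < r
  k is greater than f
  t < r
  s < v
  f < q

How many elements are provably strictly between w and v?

2

Chaining upward from v reaches: k, q, m, u, n.
Chaining downward from w reaches: s, p, f, k, q.
Strictly between v and w are those in both lists: k, q — 2 elements.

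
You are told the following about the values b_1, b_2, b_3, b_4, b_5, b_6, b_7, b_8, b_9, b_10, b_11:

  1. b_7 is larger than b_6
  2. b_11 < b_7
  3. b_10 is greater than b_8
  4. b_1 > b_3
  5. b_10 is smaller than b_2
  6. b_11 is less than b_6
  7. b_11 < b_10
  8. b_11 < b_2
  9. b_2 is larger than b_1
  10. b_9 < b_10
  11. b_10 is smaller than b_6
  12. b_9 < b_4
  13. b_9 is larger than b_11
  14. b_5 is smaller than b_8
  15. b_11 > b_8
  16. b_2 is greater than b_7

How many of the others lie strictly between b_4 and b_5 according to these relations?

The relations place b_5 below b_4. An element lies strictly between them when it is forced above b_5 and also forced below b_4.
Above b_5: {b_8, b_11, b_9, b_10, b_6, b_7, b_2}. Below b_4: {b_8, b_11, b_9}.
Intersection: {b_8, b_11, b_9} — 3.

3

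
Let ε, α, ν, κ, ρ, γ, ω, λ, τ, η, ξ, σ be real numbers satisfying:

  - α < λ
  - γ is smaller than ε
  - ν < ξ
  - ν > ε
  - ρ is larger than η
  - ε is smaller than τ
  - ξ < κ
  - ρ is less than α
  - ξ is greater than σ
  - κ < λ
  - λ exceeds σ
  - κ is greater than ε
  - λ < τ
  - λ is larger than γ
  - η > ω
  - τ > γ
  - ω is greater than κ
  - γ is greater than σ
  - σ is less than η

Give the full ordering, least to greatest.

σ < γ < ε < ν < ξ < κ < ω < η < ρ < α < λ < τ

The consecutive links are each given: σ < γ; γ < ε; ε < ν; ν < ξ; ξ < κ; κ < ω; ω < η; η < ρ; ρ < α; α < λ; λ < τ.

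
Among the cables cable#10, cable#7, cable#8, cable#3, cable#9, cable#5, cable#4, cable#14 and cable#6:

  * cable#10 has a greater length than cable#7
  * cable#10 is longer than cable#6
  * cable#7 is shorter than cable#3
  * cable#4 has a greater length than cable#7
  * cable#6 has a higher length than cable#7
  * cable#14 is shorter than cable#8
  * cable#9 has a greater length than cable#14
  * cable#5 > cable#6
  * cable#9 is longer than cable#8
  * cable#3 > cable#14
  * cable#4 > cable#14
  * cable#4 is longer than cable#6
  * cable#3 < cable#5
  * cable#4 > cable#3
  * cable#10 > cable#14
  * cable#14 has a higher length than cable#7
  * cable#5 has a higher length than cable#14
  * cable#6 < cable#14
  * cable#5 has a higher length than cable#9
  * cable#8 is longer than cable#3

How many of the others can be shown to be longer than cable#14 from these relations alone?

6

Directly above cable#14: cable#3, cable#4, cable#8, cable#10, cable#9, cable#5.
No other element is forced above cable#14 by the given relations, so the count is 6.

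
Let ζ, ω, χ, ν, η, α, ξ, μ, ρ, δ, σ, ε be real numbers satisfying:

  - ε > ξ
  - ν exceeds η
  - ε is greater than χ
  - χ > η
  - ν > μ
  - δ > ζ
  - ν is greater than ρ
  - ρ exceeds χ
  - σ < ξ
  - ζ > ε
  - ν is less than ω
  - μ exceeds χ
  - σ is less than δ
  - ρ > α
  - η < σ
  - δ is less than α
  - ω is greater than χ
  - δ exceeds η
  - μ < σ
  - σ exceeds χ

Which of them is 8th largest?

ξ

The consecutive relations fix a unique order: η < χ < μ < σ < ξ < ε < ζ < δ < α < ρ < ν < ω.
Counting 8 from the largest end gives ξ.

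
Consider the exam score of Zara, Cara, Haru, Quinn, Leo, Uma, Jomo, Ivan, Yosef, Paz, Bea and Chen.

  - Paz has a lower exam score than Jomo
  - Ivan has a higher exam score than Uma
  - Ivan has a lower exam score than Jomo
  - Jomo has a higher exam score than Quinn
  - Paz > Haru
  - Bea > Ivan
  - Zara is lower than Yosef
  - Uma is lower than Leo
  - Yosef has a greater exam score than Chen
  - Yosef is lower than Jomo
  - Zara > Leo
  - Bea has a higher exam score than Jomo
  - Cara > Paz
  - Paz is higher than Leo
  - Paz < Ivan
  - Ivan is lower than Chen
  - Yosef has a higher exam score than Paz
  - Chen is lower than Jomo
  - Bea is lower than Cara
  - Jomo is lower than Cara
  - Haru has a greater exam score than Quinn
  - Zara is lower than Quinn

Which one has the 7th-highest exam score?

Paz

Chaining the given pairs: Uma < Leo < Zara < Quinn < Haru < Paz < Ivan < Chen < Yosef < Jomo < Bea < Cara.
The 7th largest is Paz.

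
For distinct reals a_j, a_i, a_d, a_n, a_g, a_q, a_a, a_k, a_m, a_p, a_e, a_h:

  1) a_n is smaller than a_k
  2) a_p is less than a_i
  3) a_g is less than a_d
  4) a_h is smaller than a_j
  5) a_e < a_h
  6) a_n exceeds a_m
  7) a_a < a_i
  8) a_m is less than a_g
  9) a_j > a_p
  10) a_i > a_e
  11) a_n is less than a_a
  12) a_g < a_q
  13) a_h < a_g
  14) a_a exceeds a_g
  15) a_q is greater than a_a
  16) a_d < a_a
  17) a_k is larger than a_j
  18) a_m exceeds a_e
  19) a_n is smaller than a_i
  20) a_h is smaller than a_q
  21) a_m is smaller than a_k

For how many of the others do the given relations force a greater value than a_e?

Directly above a_e: a_h, a_m, a_i.
One step further: a_j, a_g, a_n, a_k, a_q (8 so far).
One step further: a_d, a_a (10 so far).
No other element is forced above a_e by the given relations, so the count is 10.

10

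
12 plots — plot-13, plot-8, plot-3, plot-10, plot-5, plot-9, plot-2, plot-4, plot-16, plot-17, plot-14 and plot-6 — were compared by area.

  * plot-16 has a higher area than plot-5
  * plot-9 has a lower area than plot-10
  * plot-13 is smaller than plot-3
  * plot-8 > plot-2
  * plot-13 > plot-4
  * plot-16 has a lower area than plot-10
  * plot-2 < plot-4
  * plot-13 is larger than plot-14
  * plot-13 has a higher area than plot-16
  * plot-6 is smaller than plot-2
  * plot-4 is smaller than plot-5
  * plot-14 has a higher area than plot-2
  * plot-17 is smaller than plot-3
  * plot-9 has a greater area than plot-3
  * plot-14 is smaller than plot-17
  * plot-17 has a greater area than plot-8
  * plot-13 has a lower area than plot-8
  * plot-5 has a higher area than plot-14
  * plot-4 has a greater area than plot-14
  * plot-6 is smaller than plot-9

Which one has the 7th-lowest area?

The consecutive relations fix a unique order: plot-6 < plot-2 < plot-14 < plot-4 < plot-5 < plot-16 < plot-13 < plot-8 < plot-17 < plot-3 < plot-9 < plot-10.
Counting 7 from the smallest end gives plot-13.

plot-13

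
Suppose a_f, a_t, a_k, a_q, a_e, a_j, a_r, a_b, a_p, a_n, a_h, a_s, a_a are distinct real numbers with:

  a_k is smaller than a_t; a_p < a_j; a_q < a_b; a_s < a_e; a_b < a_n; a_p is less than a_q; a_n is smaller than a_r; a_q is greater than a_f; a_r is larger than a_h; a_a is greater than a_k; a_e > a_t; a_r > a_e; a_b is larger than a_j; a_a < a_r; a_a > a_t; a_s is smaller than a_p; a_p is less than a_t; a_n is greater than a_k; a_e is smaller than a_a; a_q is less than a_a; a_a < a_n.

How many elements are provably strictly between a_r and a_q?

Chaining upward from a_q reaches: a_b, a_a, a_n.
Chaining downward from a_r reaches: a_k, a_s, a_f, a_h, a_p, a_t, a_j, a_e, a_b, a_a, a_n.
Strictly between a_q and a_r are those in both lists: a_b, a_a, a_n — 3 elements.

3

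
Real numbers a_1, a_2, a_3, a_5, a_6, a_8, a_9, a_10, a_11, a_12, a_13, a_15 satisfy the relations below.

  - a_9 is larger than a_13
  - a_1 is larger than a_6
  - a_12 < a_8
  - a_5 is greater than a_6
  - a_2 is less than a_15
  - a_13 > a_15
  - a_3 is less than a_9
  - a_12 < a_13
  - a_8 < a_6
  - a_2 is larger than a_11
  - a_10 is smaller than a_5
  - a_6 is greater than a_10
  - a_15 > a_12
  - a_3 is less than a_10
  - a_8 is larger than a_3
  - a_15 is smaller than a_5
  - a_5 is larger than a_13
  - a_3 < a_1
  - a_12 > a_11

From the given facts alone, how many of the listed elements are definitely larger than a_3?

6

The elements the relations force above a_3 are a_10, a_8, a_6, a_1, a_5, a_9 — no chain reaches any other.
That is 6.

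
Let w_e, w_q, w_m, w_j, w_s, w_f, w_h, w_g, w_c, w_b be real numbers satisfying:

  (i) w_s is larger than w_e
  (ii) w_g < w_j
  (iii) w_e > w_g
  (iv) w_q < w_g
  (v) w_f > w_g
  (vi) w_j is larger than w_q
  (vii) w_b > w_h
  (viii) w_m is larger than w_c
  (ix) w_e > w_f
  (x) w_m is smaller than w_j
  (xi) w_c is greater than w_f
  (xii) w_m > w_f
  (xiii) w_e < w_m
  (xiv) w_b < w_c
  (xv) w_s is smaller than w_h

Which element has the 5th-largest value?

w_h

The consecutive relations fix a unique order: w_q < w_g < w_f < w_e < w_s < w_h < w_b < w_c < w_m < w_j.
Counting 5 from the largest end gives w_h.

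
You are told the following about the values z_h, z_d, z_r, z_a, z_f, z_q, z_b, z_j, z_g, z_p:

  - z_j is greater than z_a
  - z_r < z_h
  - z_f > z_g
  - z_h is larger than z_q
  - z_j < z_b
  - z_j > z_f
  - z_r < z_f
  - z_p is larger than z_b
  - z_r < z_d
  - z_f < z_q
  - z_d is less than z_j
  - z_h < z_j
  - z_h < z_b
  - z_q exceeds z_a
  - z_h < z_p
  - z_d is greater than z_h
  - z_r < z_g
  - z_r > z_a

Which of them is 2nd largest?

Piecing the relations together gives one ordering: z_a < z_r < z_g < z_f < z_q < z_h < z_d < z_j < z_b < z_p.
The 2nd largest is z_b.

z_b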